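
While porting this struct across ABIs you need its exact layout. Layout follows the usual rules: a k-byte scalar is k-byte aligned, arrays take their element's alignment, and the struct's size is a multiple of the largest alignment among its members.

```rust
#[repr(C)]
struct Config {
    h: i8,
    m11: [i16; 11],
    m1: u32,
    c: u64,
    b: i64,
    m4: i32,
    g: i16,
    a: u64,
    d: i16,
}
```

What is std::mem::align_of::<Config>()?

8

member alignments: h=1, m11=2, m1=4, c=8, b=8, m4=4, g=2, a=8, d=2
max = 8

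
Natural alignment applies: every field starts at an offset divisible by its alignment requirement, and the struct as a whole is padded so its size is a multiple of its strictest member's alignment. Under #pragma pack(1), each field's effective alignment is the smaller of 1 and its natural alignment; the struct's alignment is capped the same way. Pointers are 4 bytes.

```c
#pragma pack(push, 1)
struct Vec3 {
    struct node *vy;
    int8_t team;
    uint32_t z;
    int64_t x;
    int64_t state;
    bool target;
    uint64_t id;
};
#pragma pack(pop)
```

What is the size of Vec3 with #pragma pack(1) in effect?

34

vy at 0 (size 4, align 1) → ends 4
team at 4 (size 1, align 1) → ends 5
z at 5 (size 4, align 1) → ends 9
x at 9 (size 8, align 1) → ends 17
state at 17 (size 8, align 1) → ends 25
target at 25 (size 1, align 1) → ends 26
id at 26 (size 8, align 1) → ends 34
total 34 bytes, alignment 1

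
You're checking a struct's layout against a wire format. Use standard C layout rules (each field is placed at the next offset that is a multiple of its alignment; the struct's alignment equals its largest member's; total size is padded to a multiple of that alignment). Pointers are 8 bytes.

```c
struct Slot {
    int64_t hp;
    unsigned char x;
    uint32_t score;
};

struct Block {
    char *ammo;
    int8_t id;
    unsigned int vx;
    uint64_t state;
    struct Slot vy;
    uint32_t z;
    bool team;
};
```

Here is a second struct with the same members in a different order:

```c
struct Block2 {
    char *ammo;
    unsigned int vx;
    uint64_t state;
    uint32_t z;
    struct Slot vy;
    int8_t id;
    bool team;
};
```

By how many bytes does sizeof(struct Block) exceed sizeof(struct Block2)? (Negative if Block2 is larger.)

Slot: hp at 0 (size 8, align 8) → ends 8; x at 8 (size 1, align 1) → ends 9; pad 3 to align 4 for score; score at 12 (size 4, align 4) → ends 16; total 16 bytes, alignment 8
ammo at 0 (size 8, align 8) → ends 8
id at 8 (size 1, align 1) → ends 9
pad 3 to align 4 for vx
vx at 12 (size 4, align 4) → ends 16
state at 16 (size 8, align 8) → ends 24
vy at 24 (size 16, align 8) → ends 40
z at 40 (size 4, align 4) → ends 44
team at 44 (size 1, align 1) → ends 45
tail pad 3 to reach multiple of 8
total 48 bytes, alignment 8
— Block2 —
ammo at 0 (size 8, align 8) → ends 8
vx at 8 (size 4, align 4) → ends 12
pad 4 to align 8 for state
state at 16 (size 8, align 8) → ends 24
z at 24 (size 4, align 4) → ends 28
pad 4 to align 8 for vy
vy at 32 (size 16, align 8) → ends 48
id at 48 (size 1, align 1) → ends 49
team at 49 (size 1, align 1) → ends 50
tail pad 6 to reach multiple of 8
total 56 bytes, alignment 8
48 − 56 = -8

-8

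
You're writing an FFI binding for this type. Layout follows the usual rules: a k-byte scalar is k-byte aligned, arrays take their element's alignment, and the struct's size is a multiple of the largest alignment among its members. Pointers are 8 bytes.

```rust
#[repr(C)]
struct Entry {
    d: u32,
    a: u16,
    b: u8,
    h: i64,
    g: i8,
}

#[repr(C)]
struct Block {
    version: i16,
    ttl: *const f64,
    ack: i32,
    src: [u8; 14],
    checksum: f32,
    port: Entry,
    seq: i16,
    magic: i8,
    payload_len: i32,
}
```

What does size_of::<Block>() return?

Entry: 0..4  d  (4B, 4-aligned); 4..6  a  (2B, 2-aligned); 6..7  b  (1B, 1-aligned); 7..8  -- padding (1B); 8..16  h  (8B, 8-aligned); 16..17  g  (1B, 1-aligned); 17..24  -- tail padding (7B); sizeof = 24, alignof = 8
0..2  version  (2B, 2-aligned)
2..8  -- padding (6B)
8..16  ttl  (8B, 8-aligned)
16..20  ack  (4B, 4-aligned)
20..34  src  (14B, 1-aligned)
34..36  -- padding (2B)
36..40  checksum  (4B, 4-aligned)
40..64  port  (24B, 8-aligned)
64..66  seq  (2B, 2-aligned)
66..67  magic  (1B, 1-aligned)
67..68  -- padding (1B)
68..72  payload_len  (4B, 4-aligned)
sizeof = 72, alignof = 8

72 bytes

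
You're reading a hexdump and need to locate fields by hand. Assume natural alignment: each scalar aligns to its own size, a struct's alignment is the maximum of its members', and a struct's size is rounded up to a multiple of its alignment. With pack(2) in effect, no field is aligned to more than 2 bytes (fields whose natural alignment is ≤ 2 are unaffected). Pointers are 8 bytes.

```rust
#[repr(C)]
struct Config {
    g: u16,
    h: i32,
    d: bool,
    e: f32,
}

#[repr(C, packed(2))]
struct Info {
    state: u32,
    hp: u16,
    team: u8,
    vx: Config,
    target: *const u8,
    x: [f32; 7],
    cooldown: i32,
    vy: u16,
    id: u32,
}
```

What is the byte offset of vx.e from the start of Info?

20

Config: 0..2  g  (2B, 2-aligned); 2..4  -- padding (2B); 4..8  h  (4B, 4-aligned); 8..9  d  (1B, 1-aligned); 9..12  -- padding (3B); 12..16  e  (4B, 4-aligned); sizeof = 16, alignof = 4
0..4  state  (4B, 2-aligned)
4..6  hp  (2B, 2-aligned)
6..7  team  (1B, 1-aligned)
7..8  -- padding (1B)
8..24  vx  (16B, 2-aligned)
within Config: e at 12
8 + 12 = 20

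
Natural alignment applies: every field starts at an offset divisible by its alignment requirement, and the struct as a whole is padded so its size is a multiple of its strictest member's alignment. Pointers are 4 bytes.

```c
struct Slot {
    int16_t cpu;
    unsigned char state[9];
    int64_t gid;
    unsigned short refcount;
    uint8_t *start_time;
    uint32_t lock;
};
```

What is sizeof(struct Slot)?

40

0..2  cpu  (2B, 2-aligned)
2..11  state  (9B, 1-aligned)
11..16  -- padding (5B)
16..24  gid  (8B, 8-aligned)
24..26  refcount  (2B, 2-aligned)
26..28  -- padding (2B)
28..32  start_time  (4B, 4-aligned)
32..36  lock  (4B, 4-aligned)
36..40  -- tail padding (4B)
sizeof = 40, alignof = 8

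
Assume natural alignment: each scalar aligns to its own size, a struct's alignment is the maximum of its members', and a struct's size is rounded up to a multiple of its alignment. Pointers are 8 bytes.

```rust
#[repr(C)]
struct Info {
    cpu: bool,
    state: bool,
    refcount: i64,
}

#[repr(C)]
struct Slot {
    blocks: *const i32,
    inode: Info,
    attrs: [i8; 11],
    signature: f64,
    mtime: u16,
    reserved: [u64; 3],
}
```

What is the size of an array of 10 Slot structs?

Info: 0..1  cpu  (1B, 1-aligned); 1..2  state  (1B, 1-aligned); 2..8  -- padding (6B); 8..16  refcount  (8B, 8-aligned); sizeof = 16, alignof = 8
0..8  blocks  (8B, 8-aligned)
8..24  inode  (16B, 8-aligned)
24..35  attrs  (11B, 1-aligned)
35..40  -- padding (5B)
40..48  signature  (8B, 8-aligned)
48..50  mtime  (2B, 2-aligned)
50..56  -- padding (6B)
56..80  reserved  (24B, 8-aligned)
sizeof = 80, alignof = 8
array of 10: 10 × 80 = 800

800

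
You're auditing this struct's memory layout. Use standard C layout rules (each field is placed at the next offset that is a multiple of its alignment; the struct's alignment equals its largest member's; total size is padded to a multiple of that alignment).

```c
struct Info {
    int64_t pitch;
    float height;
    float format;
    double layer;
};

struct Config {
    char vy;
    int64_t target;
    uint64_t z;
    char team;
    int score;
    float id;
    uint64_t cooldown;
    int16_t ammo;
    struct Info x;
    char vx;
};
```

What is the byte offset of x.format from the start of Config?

Info: 0..8  pitch  (8B, 8-aligned); 8..12  height  (4B, 4-aligned); 12..16  format  (4B, 4-aligned); 16..24  layer  (8B, 8-aligned); sizeof = 24, alignof = 8
0..1  vy  (1B, 1-aligned)
1..8  -- padding (7B)
8..16  target  (8B, 8-aligned)
16..24  z  (8B, 8-aligned)
24..25  team  (1B, 1-aligned)
25..28  -- padding (3B)
28..32  score  (4B, 4-aligned)
32..36  id  (4B, 4-aligned)
36..40  -- padding (4B)
40..48  cooldown  (8B, 8-aligned)
48..50  ammo  (2B, 2-aligned)
50..56  -- padding (6B)
56..80  x  (24B, 8-aligned)
within Info: format at 12
56 + 12 = 68

68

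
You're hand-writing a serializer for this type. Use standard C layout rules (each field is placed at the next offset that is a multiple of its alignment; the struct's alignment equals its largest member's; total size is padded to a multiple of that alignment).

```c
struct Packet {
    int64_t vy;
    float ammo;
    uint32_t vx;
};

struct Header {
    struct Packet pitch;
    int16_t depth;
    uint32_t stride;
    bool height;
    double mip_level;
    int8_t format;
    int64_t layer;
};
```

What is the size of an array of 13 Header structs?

Packet: @0: vy [8B, align 8] → 8; @8: ammo [4B, align 4] → 12; @12: vx [4B, align 4] → 16; size 16, align 8
@0: pitch [16B, align 8] → 16
@16: depth [2B, align 2] → 18
+2 pad (align 4)
@20: stride [4B, align 4] → 24
@24: height [1B, align 1] → 25
+7 pad (align 8)
@32: mip_level [8B, align 8] → 40
@40: format [1B, align 1] → 41
+7 pad (align 8)
@48: layer [8B, align 8] → 56
size 56, align 8
array of 13: 13 × 56 = 728

728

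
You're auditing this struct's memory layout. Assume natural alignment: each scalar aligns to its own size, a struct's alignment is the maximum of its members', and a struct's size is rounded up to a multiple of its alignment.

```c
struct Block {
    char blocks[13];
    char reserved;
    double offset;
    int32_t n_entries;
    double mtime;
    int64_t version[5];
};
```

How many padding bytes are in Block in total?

blocks at 0 (size 13, align 1) → ends 13
reserved at 13 (size 1, align 1) → ends 14
pad 2 to align 8 for offset
offset at 16 (size 8, align 8) → ends 24
n_entries at 24 (size 4, align 4) → ends 28
pad 4 to align 8 for mtime
mtime at 32 (size 8, align 8) → ends 40
version at 40 (size 40, align 8) → ends 80
total 80 bytes, alignment 8
data bytes 74, size 80 → padding 6

6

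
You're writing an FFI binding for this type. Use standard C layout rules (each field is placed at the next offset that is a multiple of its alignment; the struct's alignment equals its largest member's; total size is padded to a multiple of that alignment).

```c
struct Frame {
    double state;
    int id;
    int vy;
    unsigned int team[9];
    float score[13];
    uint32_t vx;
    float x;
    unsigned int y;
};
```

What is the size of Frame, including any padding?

120 bytes

state at 0 (size 8, align 8) → ends 8
id at 8 (size 4, align 4) → ends 12
vy at 12 (size 4, align 4) → ends 16
team at 16 (size 36, align 4) → ends 52
score at 52 (size 52, align 4) → ends 104
vx at 104 (size 4, align 4) → ends 108
x at 108 (size 4, align 4) → ends 112
y at 112 (size 4, align 4) → ends 116
tail pad 4 to reach multiple of 8
total 120 bytes, alignment 8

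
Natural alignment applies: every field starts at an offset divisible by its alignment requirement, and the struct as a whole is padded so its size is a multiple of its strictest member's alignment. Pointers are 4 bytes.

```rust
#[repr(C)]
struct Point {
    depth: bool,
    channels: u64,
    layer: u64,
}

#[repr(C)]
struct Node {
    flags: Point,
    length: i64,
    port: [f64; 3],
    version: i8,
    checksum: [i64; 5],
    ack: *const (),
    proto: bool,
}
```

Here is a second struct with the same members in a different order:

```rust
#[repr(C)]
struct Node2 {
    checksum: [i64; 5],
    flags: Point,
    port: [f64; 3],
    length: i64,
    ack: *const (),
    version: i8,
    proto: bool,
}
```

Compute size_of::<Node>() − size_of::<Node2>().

8

Point: @0: depth [1B, align 1] → 1; +7 pad (align 8); @8: channels [8B, align 8] → 16; @16: layer [8B, align 8] → 24; size 24, align 8
@0: flags [24B, align 8] → 24
@24: length [8B, align 8] → 32
@32: port [24B, align 8] → 56
@56: version [1B, align 1] → 57
+7 pad (align 8)
@64: checksum [40B, align 8] → 104
@104: ack [4B, align 4] → 108
@108: proto [1B, align 1] → 109
+3 tail pad (align 8)
size 112, align 8
— Node2 —
@0: checksum [40B, align 8] → 40
@40: flags [24B, align 8] → 64
@64: port [24B, align 8] → 88
@88: length [8B, align 8] → 96
@96: ack [4B, align 4] → 100
@100: version [1B, align 1] → 101
@101: proto [1B, align 1] → 102
+2 tail pad (align 8)
size 104, align 8
112 − 104 = 8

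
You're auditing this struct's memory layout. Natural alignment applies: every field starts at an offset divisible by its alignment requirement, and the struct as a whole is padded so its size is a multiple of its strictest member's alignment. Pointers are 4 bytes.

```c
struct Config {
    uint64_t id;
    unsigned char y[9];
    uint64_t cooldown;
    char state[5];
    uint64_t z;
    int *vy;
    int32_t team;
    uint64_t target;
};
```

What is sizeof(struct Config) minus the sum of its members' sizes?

@0: id [8B, align 8] → 8
@8: y [9B, align 1] → 17
+7 pad (align 8)
@24: cooldown [8B, align 8] → 32
@32: state [5B, align 1] → 37
+3 pad (align 8)
@40: z [8B, align 8] → 48
@48: vy [4B, align 4] → 52
@52: team [4B, align 4] → 56
@56: target [8B, align 8] → 64
size 64, align 8
data bytes 54, size 64 → padding 10

10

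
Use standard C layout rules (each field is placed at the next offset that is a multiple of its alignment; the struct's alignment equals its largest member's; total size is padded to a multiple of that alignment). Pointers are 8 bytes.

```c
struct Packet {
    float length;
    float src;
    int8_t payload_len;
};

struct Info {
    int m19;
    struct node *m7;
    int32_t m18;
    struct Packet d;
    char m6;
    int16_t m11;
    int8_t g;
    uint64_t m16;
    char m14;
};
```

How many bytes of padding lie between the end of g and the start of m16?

Packet: length at 0 (size 4, align 4) → ends 4; src at 4 (size 4, align 4) → ends 8; payload_len at 8 (size 1, align 1) → ends 9; tail pad 3 to reach multiple of 4; total 12 bytes, alignment 4
m19 at 0 (size 4, align 4) → ends 4
pad 4 to align 8 for m7
m7 at 8 (size 8, align 8) → ends 16
m18 at 16 (size 4, align 4) → ends 20
d at 20 (size 12, align 4) → ends 32
m6 at 32 (size 1, align 1) → ends 33
pad 1 to align 2 for m11
m11 at 34 (size 2, align 2) → ends 36
g at 36 (size 1, align 1) → ends 37
pad 3 to align 8 for m16
m16 at 40 (size 8, align 8) → ends 48

3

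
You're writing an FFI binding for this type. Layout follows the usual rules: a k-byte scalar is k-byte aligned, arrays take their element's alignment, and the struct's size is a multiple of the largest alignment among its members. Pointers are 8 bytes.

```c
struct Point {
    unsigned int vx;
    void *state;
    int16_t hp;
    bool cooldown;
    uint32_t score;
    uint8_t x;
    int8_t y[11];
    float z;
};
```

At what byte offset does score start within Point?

20

0..4  vx  (4B, 4-aligned)
4..8  -- padding (4B)
8..16  state  (8B, 8-aligned)
16..18  hp  (2B, 2-aligned)
18..19  cooldown  (1B, 1-aligned)
19..20  -- padding (1B)
20..24  score  (4B, 4-aligned)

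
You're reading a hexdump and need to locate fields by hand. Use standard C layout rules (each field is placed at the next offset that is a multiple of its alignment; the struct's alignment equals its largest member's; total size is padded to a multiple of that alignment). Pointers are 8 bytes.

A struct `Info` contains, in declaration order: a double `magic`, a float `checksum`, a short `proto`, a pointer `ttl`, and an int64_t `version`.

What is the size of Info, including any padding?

32

magic at 0 (size 8, align 8) → ends 8
checksum at 8 (size 4, align 4) → ends 12
proto at 12 (size 2, align 2) → ends 14
pad 2 to align 8 for ttl
ttl at 16 (size 8, align 8) → ends 24
version at 24 (size 8, align 8) → ends 32
total 32 bytes, alignment 8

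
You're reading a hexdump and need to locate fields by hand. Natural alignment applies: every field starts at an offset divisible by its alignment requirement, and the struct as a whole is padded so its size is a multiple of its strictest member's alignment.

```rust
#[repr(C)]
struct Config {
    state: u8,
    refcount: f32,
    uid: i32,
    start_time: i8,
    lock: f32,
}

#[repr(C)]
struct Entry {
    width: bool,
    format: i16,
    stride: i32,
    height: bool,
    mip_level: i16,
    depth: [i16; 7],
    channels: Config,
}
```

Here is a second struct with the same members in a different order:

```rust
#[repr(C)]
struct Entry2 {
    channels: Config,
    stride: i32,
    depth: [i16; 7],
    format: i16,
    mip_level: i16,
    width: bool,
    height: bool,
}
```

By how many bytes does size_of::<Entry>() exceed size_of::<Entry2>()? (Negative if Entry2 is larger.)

Config: state at 0 (size 1, align 1) → ends 1; pad 3 to align 4 for refcount; refcount at 4 (size 4, align 4) → ends 8; uid at 8 (size 4, align 4) → ends 12; start_time at 12 (size 1, align 1) → ends 13; pad 3 to align 4 for lock; lock at 16 (size 4, align 4) → ends 20; total 20 bytes, alignment 4
width at 0 (size 1, align 1) → ends 1
pad 1 to align 2 for format
format at 2 (size 2, align 2) → ends 4
stride at 4 (size 4, align 4) → ends 8
height at 8 (size 1, align 1) → ends 9
pad 1 to align 2 for mip_level
mip_level at 10 (size 2, align 2) → ends 12
depth at 12 (size 14, align 2) → ends 26
pad 2 to align 4 for channels
channels at 28 (size 20, align 4) → ends 48
total 48 bytes, alignment 4
— Entry2 —
channels at 0 (size 20, align 4) → ends 20
stride at 20 (size 4, align 4) → ends 24
depth at 24 (size 14, align 2) → ends 38
format at 38 (size 2, align 2) → ends 40
mip_level at 40 (size 2, align 2) → ends 42
width at 42 (size 1, align 1) → ends 43
height at 43 (size 1, align 1) → ends 44
total 44 bytes, alignment 4
48 − 44 = 4

4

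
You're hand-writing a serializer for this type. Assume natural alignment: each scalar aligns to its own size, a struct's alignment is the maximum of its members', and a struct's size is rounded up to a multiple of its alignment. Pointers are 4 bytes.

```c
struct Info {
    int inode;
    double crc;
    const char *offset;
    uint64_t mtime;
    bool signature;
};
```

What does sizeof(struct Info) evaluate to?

inode at 0 (size 4, align 4) → ends 4
pad 4 to align 8 for crc
crc at 8 (size 8, align 8) → ends 16
offset at 16 (size 4, align 4) → ends 20
pad 4 to align 8 for mtime
mtime at 24 (size 8, align 8) → ends 32
signature at 32 (size 1, align 1) → ends 33
tail pad 7 to reach multiple of 8
total 40 bytes, alignment 8

40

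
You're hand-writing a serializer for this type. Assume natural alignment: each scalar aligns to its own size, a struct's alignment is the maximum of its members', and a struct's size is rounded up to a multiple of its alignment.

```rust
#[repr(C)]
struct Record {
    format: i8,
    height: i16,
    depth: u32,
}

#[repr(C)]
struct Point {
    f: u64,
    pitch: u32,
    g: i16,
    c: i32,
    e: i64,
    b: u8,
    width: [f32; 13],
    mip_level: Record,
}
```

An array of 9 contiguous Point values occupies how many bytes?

Record: format at 0 (size 1, align 1) → ends 1; pad 1 to align 2 for height; height at 2 (size 2, align 2) → ends 4; depth at 4 (size 4, align 4) → ends 8; total 8 bytes, alignment 4
f at 0 (size 8, align 8) → ends 8
pitch at 8 (size 4, align 4) → ends 12
g at 12 (size 2, align 2) → ends 14
pad 2 to align 4 for c
c at 16 (size 4, align 4) → ends 20
pad 4 to align 8 for e
e at 24 (size 8, align 8) → ends 32
b at 32 (size 1, align 1) → ends 33
pad 3 to align 4 for width
width at 36 (size 52, align 4) → ends 88
mip_level at 88 (size 8, align 4) → ends 96
total 96 bytes, alignment 8
array of 9: 9 × 96 = 864

864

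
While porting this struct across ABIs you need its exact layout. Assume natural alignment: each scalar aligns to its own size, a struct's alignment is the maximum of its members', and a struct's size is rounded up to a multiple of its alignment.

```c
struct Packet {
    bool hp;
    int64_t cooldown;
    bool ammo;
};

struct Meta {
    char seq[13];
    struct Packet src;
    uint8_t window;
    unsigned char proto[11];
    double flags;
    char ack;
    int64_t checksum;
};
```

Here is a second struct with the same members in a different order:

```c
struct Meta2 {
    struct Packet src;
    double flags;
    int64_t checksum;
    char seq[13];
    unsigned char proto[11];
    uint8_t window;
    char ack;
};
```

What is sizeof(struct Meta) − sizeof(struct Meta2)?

8

Packet: 0..1  hp  (1B, 1-aligned); 1..8  -- padding (7B); 8..16  cooldown  (8B, 8-aligned); 16..17  ammo  (1B, 1-aligned); 17..24  -- tail padding (7B); sizeof = 24, alignof = 8
0..13  seq  (13B, 1-aligned)
13..16  -- padding (3B)
16..40  src  (24B, 8-aligned)
40..41  window  (1B, 1-aligned)
41..52  proto  (11B, 1-aligned)
52..56  -- padding (4B)
56..64  flags  (8B, 8-aligned)
64..65  ack  (1B, 1-aligned)
65..72  -- padding (7B)
72..80  checksum  (8B, 8-aligned)
sizeof = 80, alignof = 8
— Meta2 —
0..24  src  (24B, 8-aligned)
24..32  flags  (8B, 8-aligned)
32..40  checksum  (8B, 8-aligned)
40..53  seq  (13B, 1-aligned)
53..64  proto  (11B, 1-aligned)
64..65  window  (1B, 1-aligned)
65..66  ack  (1B, 1-aligned)
66..72  -- tail padding (6B)
sizeof = 72, alignof = 8
80 − 72 = 8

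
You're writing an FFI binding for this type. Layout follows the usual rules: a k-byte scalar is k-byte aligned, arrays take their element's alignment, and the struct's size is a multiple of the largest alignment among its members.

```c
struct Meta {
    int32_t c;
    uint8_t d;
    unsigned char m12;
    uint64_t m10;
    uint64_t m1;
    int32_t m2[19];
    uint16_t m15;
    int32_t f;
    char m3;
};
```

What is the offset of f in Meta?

0..4  c  (4B, 4-aligned)
4..5  d  (1B, 1-aligned)
5..6  m12  (1B, 1-aligned)
6..8  -- padding (2B)
8..16  m10  (8B, 8-aligned)
16..24  m1  (8B, 8-aligned)
24..100  m2  (76B, 4-aligned)
100..102  m15  (2B, 2-aligned)
102..104  -- padding (2B)
104..108  f  (4B, 4-aligned)

104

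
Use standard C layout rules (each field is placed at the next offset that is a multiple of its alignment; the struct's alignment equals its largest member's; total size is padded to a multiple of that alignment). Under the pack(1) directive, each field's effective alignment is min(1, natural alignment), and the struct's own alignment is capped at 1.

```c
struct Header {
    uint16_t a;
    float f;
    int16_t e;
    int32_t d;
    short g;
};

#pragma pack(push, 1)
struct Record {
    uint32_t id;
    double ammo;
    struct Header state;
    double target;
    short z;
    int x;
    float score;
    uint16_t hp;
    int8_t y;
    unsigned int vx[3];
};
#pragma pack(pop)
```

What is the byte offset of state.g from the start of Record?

Header: 0..2  a  (2B, 2-aligned); 2..4  -- padding (2B); 4..8  f  (4B, 4-aligned); 8..10  e  (2B, 2-aligned); 10..12  -- padding (2B); 12..16  d  (4B, 4-aligned); 16..18  g  (2B, 2-aligned); 18..20  -- tail padding (2B); sizeof = 20, alignof = 4
0..4  id  (4B, 1-aligned)
4..12  ammo  (8B, 1-aligned)
12..32  state  (20B, 1-aligned)
within Header: g at 16
12 + 16 = 28

28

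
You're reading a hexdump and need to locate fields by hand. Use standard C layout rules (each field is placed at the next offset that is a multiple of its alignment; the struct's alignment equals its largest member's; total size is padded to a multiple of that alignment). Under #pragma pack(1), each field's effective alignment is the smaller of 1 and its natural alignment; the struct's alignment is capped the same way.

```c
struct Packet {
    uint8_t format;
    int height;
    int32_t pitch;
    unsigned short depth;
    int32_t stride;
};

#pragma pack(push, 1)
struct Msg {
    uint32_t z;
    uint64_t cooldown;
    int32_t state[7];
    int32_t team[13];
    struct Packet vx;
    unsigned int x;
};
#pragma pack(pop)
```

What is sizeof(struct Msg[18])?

Packet: @0: format [1B, align 1] → 1; +3 pad (align 4); @4: height [4B, align 4] → 8; @8: pitch [4B, align 4] → 12; @12: depth [2B, align 2] → 14; +2 pad (align 4); @16: stride [4B, align 4] → 20; size 20, align 4
@0: z [4B, align 1] → 4
@4: cooldown [8B, align 1] → 12
@12: state [28B, align 1] → 40
@40: team [52B, align 1] → 92
@92: vx [20B, align 1] → 112
@112: x [4B, align 1] → 116
size 116, align 1
array of 18: 18 × 116 = 2088

2088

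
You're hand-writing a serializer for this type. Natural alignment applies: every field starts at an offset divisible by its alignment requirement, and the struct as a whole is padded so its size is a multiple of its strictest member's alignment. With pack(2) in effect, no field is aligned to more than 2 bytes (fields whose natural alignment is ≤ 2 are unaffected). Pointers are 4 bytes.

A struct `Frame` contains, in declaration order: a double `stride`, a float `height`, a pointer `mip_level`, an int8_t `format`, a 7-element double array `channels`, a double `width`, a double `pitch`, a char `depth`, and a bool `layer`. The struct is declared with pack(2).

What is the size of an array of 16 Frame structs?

0..8  stride  (8B, 2-aligned)
8..12  height  (4B, 2-aligned)
12..16  mip_level  (4B, 2-aligned)
16..17  format  (1B, 1-aligned)
17..18  -- padding (1B)
18..74  channels  (56B, 2-aligned)
74..82  width  (8B, 2-aligned)
82..90  pitch  (8B, 2-aligned)
90..91  depth  (1B, 1-aligned)
91..92  layer  (1B, 1-aligned)
sizeof = 92, alignof = 2
array of 16: 16 × 92 = 1472

1472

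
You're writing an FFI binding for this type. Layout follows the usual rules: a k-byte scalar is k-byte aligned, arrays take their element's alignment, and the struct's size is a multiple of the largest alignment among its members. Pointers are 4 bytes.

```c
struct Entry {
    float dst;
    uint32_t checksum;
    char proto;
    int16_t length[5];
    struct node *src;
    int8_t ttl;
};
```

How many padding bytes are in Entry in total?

dst at 0 (size 4, align 4) → ends 4
checksum at 4 (size 4, align 4) → ends 8
proto at 8 (size 1, align 1) → ends 9
pad 1 to align 2 for length
length at 10 (size 10, align 2) → ends 20
src at 20 (size 4, align 4) → ends 24
ttl at 24 (size 1, align 1) → ends 25
tail pad 3 to reach multiple of 4
total 28 bytes, alignment 4
data bytes 24, size 28 → padding 4

4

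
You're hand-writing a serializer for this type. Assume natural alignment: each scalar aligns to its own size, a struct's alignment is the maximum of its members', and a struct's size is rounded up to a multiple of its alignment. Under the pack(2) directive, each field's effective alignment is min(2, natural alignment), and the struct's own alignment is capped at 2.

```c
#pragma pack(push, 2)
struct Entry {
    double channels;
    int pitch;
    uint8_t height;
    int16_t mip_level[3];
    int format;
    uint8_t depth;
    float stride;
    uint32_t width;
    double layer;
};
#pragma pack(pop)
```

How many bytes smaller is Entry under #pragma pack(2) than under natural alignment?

natural layout:
  channels at 0 (size 8, align 8) → ends 8
  pitch at 8 (size 4, align 4) → ends 12
  height at 12 (size 1, align 1) → ends 13
  pad 1 to align 2 for mip_level
  mip_level at 14 (size 6, align 2) → ends 20
  format at 20 (size 4, align 4) → ends 24
  depth at 24 (size 1, align 1) → ends 25
  pad 3 to align 4 for stride
  stride at 28 (size 4, align 4) → ends 32
  width at 32 (size 4, align 4) → ends 36
  pad 4 to align 8 for layer
  layer at 40 (size 8, align 8) → ends 48
  total 48 bytes, alignment 8
packed(2) layout:
  channels at 0 (size 8, align 2) → ends 8
  pitch at 8 (size 4, align 2) → ends 12
  height at 12 (size 1, align 1) → ends 13
  pad 1 to align 2 for mip_level
  mip_level at 14 (size 6, align 2) → ends 20
  format at 20 (size 4, align 2) → ends 24
  depth at 24 (size 1, align 1) → ends 25
  pad 1 to align 2 for stride
  stride at 26 (size 4, align 2) → ends 30
  width at 30 (size 4, align 2) → ends 34
  layer at 34 (size 8, align 2) → ends 42
  total 42 bytes, alignment 2
48 − 42 = 6

6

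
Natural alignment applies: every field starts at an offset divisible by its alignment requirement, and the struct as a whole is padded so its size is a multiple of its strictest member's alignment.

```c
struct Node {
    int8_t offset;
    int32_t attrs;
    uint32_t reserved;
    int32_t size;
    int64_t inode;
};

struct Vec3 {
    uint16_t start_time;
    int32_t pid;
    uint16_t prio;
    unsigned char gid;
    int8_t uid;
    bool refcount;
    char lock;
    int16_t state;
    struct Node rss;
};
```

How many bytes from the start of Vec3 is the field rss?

16

Node: 0..1  offset  (1B, 1-aligned); 1..4  -- padding (3B); 4..8  attrs  (4B, 4-aligned); 8..12  reserved  (4B, 4-aligned); 12..16  size  (4B, 4-aligned); 16..24  inode  (8B, 8-aligned); sizeof = 24, alignof = 8
0..2  start_time  (2B, 2-aligned)
2..4  -- padding (2B)
4..8  pid  (4B, 4-aligned)
8..10  prio  (2B, 2-aligned)
10..11  gid  (1B, 1-aligned)
11..12  uid  (1B, 1-aligned)
12..13  refcount  (1B, 1-aligned)
13..14  lock  (1B, 1-aligned)
14..16  state  (2B, 2-aligned)
16..40  rss  (24B, 8-aligned)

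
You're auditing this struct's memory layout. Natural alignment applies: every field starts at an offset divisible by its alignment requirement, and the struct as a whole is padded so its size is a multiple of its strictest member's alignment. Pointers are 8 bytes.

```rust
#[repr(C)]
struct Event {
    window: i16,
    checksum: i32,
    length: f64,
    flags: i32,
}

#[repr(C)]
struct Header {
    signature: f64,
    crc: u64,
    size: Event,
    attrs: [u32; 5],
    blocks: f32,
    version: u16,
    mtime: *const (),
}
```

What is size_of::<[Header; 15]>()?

Event: @0: window [2B, align 2] → 2; +2 pad (align 4); @4: checksum [4B, align 4] → 8; @8: length [8B, align 8] → 16; @16: flags [4B, align 4] → 20; +4 tail pad (align 8); size 24, align 8
@0: signature [8B, align 8] → 8
@8: crc [8B, align 8] → 16
@16: size [24B, align 8] → 40
@40: attrs [20B, align 4] → 60
@60: blocks [4B, align 4] → 64
@64: version [2B, align 2] → 66
+6 pad (align 8)
@72: mtime [8B, align 8] → 80
size 80, align 8
array of 15: 15 × 80 = 1200

1200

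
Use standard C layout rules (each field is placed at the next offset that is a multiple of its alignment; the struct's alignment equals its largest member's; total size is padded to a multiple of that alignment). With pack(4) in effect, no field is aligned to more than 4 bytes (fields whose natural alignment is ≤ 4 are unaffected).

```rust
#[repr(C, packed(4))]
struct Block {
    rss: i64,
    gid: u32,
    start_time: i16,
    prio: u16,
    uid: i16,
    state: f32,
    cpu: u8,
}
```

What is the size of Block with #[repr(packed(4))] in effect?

rss at 0 (size 8, align 4) → ends 8
gid at 8 (size 4, align 4) → ends 12
start_time at 12 (size 2, align 2) → ends 14
prio at 14 (size 2, align 2) → ends 16
uid at 16 (size 2, align 2) → ends 18
pad 2 to align 4 for state
state at 20 (size 4, align 4) → ends 24
cpu at 24 (size 1, align 1) → ends 25
tail pad 3 to reach multiple of 4
total 28 bytes, alignment 4

28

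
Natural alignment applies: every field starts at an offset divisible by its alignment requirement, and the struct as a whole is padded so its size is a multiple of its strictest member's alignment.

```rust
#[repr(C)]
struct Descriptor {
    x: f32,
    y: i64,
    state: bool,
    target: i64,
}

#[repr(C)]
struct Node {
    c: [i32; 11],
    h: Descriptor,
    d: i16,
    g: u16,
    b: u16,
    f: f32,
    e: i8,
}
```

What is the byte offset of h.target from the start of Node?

Descriptor: @0: x [4B, align 4] → 4; +4 pad (align 8); @8: y [8B, align 8] → 16; @16: state [1B, align 1] → 17; +7 pad (align 8); @24: target [8B, align 8] → 32; size 32, align 8
@0: c [44B, align 4] → 44
+4 pad (align 8)
@48: h [32B, align 8] → 80
within Descriptor: target at 24
48 + 24 = 72

72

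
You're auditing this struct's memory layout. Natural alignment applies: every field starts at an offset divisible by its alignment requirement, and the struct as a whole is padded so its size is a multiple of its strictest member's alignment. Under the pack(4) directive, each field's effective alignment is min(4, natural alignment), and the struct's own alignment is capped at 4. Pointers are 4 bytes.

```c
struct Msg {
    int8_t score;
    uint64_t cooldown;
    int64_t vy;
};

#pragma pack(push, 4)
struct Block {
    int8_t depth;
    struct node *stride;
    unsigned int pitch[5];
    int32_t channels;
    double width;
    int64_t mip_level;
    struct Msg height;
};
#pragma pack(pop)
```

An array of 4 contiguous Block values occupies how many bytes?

Msg: 0..1  score  (1B, 1-aligned); 1..8  -- padding (7B); 8..16  cooldown  (8B, 8-aligned); 16..24  vy  (8B, 8-aligned); sizeof = 24, alignof = 8
0..1  depth  (1B, 1-aligned)
1..4  -- padding (3B)
4..8  stride  (4B, 4-aligned)
8..28  pitch  (20B, 4-aligned)
28..32  channels  (4B, 4-aligned)
32..40  width  (8B, 4-aligned)
40..48  mip_level  (8B, 4-aligned)
48..72  height  (24B, 4-aligned)
sizeof = 72, alignof = 4
array of 4: 4 × 72 = 288

288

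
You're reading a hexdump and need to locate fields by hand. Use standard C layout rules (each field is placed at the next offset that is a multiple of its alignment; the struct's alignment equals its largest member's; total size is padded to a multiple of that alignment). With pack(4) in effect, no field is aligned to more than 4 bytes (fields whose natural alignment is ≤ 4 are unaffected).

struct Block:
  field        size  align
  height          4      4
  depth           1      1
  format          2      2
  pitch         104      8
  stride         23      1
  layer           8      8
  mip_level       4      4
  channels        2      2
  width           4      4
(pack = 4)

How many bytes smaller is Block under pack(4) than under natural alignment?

natural layout:
  @0: height [4B, align 4] → 4
  @4: depth [1B, align 1] → 5
  +1 pad (align 2)
  @6: format [2B, align 2] → 8
  @8: pitch [104B, align 8] → 112
  @112: stride [23B, align 1] → 135
  +1 pad (align 8)
  @136: layer [8B, align 8] → 144
  @144: mip_level [4B, align 4] → 148
  @148: channels [2B, align 2] → 150
  +2 pad (align 4)
  @152: width [4B, align 4] → 156
  +4 tail pad (align 8)
  size 160, align 8
packed(4) layout:
  @0: height [4B, align 4] → 4
  @4: depth [1B, align 1] → 5
  +1 pad (align 2)
  @6: format [2B, align 2] → 8
  @8: pitch [104B, align 4] → 112
  @112: stride [23B, align 1] → 135
  +1 pad (align 4)
  @136: layer [8B, align 4] → 144
  @144: mip_level [4B, align 4] → 148
  @148: channels [2B, align 2] → 150
  +2 pad (align 4)
  @152: width [4B, align 4] → 156
  size 156, align 4
160 − 156 = 4

4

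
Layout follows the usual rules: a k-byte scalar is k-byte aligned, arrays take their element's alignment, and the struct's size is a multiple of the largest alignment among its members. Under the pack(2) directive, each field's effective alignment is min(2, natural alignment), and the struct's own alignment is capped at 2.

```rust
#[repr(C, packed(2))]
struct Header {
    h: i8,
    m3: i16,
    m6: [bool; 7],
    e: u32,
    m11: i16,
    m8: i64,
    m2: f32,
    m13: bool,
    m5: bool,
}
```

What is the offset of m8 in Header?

h at 0 (size 1, align 1) → ends 1
pad 1 to align 2 for m3
m3 at 2 (size 2, align 2) → ends 4
m6 at 4 (size 7, align 1) → ends 11
pad 1 to align 2 for e
e at 12 (size 4, align 2) → ends 16
m11 at 16 (size 2, align 2) → ends 18
m8 at 18 (size 8, align 2) → ends 26

18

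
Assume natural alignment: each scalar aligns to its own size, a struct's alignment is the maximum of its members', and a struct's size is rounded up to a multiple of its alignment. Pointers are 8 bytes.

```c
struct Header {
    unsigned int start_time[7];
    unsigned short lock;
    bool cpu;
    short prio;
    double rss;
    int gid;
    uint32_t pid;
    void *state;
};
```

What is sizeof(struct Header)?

64

start_time at 0 (size 28, align 4) → ends 28
lock at 28 (size 2, align 2) → ends 30
cpu at 30 (size 1, align 1) → ends 31
pad 1 to align 2 for prio
prio at 32 (size 2, align 2) → ends 34
pad 6 to align 8 for rss
rss at 40 (size 8, align 8) → ends 48
gid at 48 (size 4, align 4) → ends 52
pid at 52 (size 4, align 4) → ends 56
state at 56 (size 8, align 8) → ends 64
total 64 bytes, alignment 8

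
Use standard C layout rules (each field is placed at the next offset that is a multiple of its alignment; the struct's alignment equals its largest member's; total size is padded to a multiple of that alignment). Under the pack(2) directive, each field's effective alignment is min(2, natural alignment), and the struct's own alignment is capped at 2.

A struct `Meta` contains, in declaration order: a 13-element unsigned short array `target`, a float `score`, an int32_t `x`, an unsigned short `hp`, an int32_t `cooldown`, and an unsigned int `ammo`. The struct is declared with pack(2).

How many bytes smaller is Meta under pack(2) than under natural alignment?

natural layout:
  0..26  target  (26B, 2-aligned)
  26..28  -- padding (2B)
  28..32  score  (4B, 4-aligned)
  32..36  x  (4B, 4-aligned)
  36..38  hp  (2B, 2-aligned)
  38..40  -- padding (2B)
  40..44  cooldown  (4B, 4-aligned)
  44..48  ammo  (4B, 4-aligned)
  sizeof = 48, alignof = 4
packed(2) layout:
  0..26  target  (26B, 2-aligned)
  26..30  score  (4B, 2-aligned)
  30..34  x  (4B, 2-aligned)
  34..36  hp  (2B, 2-aligned)
  36..40  cooldown  (4B, 2-aligned)
  40..44  ammo  (4B, 2-aligned)
  sizeof = 44, alignof = 2
48 − 44 = 4

4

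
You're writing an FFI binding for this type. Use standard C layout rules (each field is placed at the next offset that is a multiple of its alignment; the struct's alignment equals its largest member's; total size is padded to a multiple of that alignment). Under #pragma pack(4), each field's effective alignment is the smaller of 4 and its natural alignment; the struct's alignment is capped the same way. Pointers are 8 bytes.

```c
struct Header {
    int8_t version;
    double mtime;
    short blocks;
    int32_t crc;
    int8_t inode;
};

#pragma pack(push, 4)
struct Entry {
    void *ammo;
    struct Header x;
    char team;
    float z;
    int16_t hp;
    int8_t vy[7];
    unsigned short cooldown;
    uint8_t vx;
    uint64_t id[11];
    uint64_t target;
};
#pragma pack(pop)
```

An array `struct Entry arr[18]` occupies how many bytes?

Header: 0..1  version  (1B, 1-aligned); 1..8  -- padding (7B); 8..16  mtime  (8B, 8-aligned); 16..18  blocks  (2B, 2-aligned); 18..20  -- padding (2B); 20..24  crc  (4B, 4-aligned); 24..25  inode  (1B, 1-aligned); 25..32  -- tail padding (7B); sizeof = 32, alignof = 8
0..8  ammo  (8B, 4-aligned)
8..40  x  (32B, 4-aligned)
40..41  team  (1B, 1-aligned)
41..44  -- padding (3B)
44..48  z  (4B, 4-aligned)
48..50  hp  (2B, 2-aligned)
50..57  vy  (7B, 1-aligned)
57..58  -- padding (1B)
58..60  cooldown  (2B, 2-aligned)
60..61  vx  (1B, 1-aligned)
61..64  -- padding (3B)
64..152  id  (88B, 4-aligned)
152..160  target  (8B, 4-aligned)
sizeof = 160, alignof = 4
array of 18: 18 × 160 = 2880

2880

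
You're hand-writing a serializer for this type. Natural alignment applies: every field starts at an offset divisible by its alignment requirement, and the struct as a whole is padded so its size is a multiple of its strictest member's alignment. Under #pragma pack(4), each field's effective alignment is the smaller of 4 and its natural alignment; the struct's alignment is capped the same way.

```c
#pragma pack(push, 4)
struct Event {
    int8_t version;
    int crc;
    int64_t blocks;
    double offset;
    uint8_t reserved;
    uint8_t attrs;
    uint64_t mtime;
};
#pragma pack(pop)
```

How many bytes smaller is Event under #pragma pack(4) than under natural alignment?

natural layout:
  0..1  version  (1B, 1-aligned)
  1..4  -- padding (3B)
  4..8  crc  (4B, 4-aligned)
  8..16  blocks  (8B, 8-aligned)
  16..24  offset  (8B, 8-aligned)
  24..25  reserved  (1B, 1-aligned)
  25..26  attrs  (1B, 1-aligned)
  26..32  -- padding (6B)
  32..40  mtime  (8B, 8-aligned)
  sizeof = 40, alignof = 8
packed(4) layout:
  0..1  version  (1B, 1-aligned)
  1..4  -- padding (3B)
  4..8  crc  (4B, 4-aligned)
  8..16  blocks  (8B, 4-aligned)
  16..24  offset  (8B, 4-aligned)
  24..25  reserved  (1B, 1-aligned)
  25..26  attrs  (1B, 1-aligned)
  26..28  -- padding (2B)
  28..36  mtime  (8B, 4-aligned)
  sizeof = 36, alignof = 4
40 − 36 = 4

4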